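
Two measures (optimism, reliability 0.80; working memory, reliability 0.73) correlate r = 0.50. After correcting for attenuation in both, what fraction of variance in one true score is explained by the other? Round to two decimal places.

0.43

Disattenuated r = 0.50 / √(0.80 × 0.73) = 0.50 / 0.7642 = 0.6543.
Shared true-score variance = 0.6543² = 0.4281 ≈ 0.43.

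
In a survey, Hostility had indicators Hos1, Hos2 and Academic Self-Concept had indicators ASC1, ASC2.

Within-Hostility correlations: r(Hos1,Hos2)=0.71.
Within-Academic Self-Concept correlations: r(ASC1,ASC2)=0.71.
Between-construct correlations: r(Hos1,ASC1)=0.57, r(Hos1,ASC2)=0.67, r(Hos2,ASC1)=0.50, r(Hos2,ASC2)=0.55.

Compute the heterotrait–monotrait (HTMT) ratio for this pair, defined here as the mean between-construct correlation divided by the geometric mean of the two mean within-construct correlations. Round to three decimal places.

0.806

Mean between = 2.29/4 = 0.5725.
Mean within-Hos = 0.71/1 = 0.7100; mean within-ASC = 0.71/1 = 0.7100.
Geometric mean = √(0.7100 × 0.7100) = 0.7100.
HTMT = 0.5725 / 0.7100 = 0.806.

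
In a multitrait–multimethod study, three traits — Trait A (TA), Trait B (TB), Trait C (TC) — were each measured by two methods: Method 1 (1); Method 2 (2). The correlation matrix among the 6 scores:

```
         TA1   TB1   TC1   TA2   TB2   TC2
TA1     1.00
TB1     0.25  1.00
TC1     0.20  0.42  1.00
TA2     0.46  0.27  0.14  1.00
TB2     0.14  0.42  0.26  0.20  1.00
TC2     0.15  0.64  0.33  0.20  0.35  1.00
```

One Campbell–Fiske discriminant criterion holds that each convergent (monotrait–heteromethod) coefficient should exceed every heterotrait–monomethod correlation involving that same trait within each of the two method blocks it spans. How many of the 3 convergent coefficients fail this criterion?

2

Convergent coefficients and their comparison sets:
TA (methods 1·2): 0.46 vs {0.25, 0.20, 0.20, 0.20} → pass.
TB (methods 1·2): 0.42 vs {0.25, 0.20, 0.42, 0.35} → fail.
TC (methods 1·2): 0.33 vs {0.20, 0.20, 0.42, 0.35} → fail.
2 of 3 fail.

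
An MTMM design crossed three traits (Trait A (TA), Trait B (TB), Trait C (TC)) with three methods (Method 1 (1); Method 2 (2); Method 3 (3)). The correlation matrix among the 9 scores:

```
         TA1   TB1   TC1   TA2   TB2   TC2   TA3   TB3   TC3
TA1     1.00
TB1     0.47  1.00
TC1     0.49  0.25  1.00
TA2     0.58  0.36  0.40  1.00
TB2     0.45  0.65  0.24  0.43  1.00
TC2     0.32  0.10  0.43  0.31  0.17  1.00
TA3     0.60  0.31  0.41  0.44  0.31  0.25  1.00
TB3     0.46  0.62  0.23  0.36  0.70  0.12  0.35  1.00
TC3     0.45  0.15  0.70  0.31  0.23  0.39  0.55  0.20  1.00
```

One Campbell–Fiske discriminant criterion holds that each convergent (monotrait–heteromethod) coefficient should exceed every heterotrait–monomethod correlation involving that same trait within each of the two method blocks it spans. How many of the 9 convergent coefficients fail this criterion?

Checking each validity diagonal entry against its comparison values:
TA (methods 1·2): 0.58 vs {0.47, 0.43, 0.49, 0.31} → pass.
TA (methods 1·3): 0.60 vs {0.47, 0.35, 0.49, 0.55} → pass.
TA (methods 2·3): 0.44 vs {0.43, 0.35, 0.31, 0.55} → fail.
TB (methods 1·2): 0.65 vs {0.47, 0.43, 0.25, 0.17} → pass.
TB (methods 1·3): 0.62 vs {0.47, 0.35, 0.25, 0.20} → pass.
TB (methods 2·3): 0.70 vs {0.43, 0.35, 0.17, 0.20} → pass.
TC (methods 1·2): 0.43 vs {0.49, 0.31, 0.25, 0.17} → fail.
TC (methods 1·3): 0.70 vs {0.49, 0.55, 0.25, 0.20} → pass.
TC (methods 2·3): 0.39 vs {0.31, 0.55, 0.17, 0.20} → fail.
3 of 9 fail.

3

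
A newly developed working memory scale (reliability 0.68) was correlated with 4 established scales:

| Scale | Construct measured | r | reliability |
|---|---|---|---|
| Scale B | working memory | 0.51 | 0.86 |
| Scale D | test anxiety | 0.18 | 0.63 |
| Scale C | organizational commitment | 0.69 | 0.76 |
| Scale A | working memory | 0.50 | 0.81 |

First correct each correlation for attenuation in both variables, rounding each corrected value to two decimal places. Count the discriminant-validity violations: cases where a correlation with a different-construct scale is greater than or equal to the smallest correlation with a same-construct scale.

Disattenuated r (r / √(r_scale · r_new)):
  Scale B (conv): 0.51 / √(0.86·0.68) = 0.67
  Scale D (disc): 0.18 / √(0.63·0.68) = 0.28
  Scale C (disc): 0.69 / √(0.76·0.68) = 0.96
  Scale A (conv): 0.50 / √(0.81·0.68) = 0.67
Smallest convergent = 0.67. Discriminant values: 0.28, 0.96; count ≥ 0.67 → 1.

1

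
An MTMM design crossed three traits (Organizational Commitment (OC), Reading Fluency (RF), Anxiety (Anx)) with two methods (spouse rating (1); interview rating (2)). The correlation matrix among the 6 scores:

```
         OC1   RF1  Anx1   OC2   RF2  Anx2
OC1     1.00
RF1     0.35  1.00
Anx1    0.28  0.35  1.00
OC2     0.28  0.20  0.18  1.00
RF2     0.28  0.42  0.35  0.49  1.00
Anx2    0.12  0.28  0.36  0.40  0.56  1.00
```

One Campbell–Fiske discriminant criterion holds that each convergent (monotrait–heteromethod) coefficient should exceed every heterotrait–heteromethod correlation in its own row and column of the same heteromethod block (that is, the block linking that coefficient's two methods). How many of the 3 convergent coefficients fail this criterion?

1

Checking each validity diagonal entry against its comparison values:
OC (methods 1·2): 0.28 vs {0.28, 0.20, 0.12, 0.18} → fail.
RF (methods 1·2): 0.42 vs {0.20, 0.28, 0.28, 0.35} → pass.
Anx (methods 1·2): 0.36 vs {0.18, 0.12, 0.35, 0.28} → pass.
1 of 3 fail.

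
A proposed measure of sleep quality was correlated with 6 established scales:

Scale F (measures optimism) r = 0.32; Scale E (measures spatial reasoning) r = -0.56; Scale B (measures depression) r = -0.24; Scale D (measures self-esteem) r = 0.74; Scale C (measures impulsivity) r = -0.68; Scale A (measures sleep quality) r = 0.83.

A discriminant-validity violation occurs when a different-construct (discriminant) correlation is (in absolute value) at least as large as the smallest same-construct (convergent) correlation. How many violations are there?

Convergent (same construct = sleep quality): Scale A.
Smallest convergent = 0.83. Discriminant |r|: 0.32, 0.56, 0.24, 0.74, 0.68; count ≥ 0.83 → 0.

0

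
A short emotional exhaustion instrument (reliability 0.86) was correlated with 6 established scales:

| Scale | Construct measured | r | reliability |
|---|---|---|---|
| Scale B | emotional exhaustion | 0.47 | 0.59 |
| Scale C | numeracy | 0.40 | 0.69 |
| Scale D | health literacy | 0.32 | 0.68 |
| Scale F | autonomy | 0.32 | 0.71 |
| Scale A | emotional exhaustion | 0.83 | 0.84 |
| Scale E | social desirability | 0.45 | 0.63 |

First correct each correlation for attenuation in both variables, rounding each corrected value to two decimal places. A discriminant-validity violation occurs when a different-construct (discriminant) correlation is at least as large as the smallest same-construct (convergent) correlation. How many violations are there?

0

Disattenuated r (r / √(r_scale · r_new)):
  Scale B (conv): 0.47 / √(0.59·0.86) = 0.66
  Scale C (disc): 0.40 / √(0.69·0.86) = 0.52
  Scale D (disc): 0.32 / √(0.68·0.86) = 0.42
  Scale F (disc): 0.32 / √(0.71·0.86) = 0.41
  Scale A (conv): 0.83 / √(0.84·0.86) = 0.98
  Scale E (disc): 0.45 / √(0.63·0.86) = 0.61
Smallest convergent = 0.66. Discriminant values: 0.52, 0.42, 0.41, 0.61; count ≥ 0.66 → 0.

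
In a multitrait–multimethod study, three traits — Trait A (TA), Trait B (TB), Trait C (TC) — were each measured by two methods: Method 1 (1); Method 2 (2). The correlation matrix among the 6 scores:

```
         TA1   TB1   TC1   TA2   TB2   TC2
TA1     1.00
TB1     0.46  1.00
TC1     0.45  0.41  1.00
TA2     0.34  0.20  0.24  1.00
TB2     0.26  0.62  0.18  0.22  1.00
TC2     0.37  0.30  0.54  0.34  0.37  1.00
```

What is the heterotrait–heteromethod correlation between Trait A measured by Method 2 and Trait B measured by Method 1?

Different traits and methods: r(TA2, TB1) = 0.20.

0.20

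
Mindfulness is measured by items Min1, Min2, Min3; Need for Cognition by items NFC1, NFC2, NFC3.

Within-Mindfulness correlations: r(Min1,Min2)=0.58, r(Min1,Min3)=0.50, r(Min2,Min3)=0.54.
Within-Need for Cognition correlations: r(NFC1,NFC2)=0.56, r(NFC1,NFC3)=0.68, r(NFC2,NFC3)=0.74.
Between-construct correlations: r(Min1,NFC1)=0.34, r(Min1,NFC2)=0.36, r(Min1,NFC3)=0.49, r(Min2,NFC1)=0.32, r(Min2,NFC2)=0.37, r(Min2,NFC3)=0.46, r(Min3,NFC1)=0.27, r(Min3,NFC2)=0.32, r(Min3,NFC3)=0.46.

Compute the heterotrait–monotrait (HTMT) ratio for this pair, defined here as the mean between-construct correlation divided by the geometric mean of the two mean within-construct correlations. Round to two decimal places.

Mean between = 3.39/9 = 0.3767.
Mean within-Min = 1.62/3 = 0.5400; mean within-NFC = 1.98/3 = 0.6600.
Geometric mean = √(0.5400 × 0.6600) = 0.5970.
HTMT = 0.3767 / 0.5970 = 0.63.

0.63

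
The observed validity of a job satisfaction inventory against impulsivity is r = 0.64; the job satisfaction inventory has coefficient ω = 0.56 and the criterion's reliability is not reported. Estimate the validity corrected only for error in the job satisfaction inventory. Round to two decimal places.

0.86

Single correction: r_c = r_obs / √r_xx = 0.64 / √0.56 = 0.64 / 0.7483 ≈ 0.86.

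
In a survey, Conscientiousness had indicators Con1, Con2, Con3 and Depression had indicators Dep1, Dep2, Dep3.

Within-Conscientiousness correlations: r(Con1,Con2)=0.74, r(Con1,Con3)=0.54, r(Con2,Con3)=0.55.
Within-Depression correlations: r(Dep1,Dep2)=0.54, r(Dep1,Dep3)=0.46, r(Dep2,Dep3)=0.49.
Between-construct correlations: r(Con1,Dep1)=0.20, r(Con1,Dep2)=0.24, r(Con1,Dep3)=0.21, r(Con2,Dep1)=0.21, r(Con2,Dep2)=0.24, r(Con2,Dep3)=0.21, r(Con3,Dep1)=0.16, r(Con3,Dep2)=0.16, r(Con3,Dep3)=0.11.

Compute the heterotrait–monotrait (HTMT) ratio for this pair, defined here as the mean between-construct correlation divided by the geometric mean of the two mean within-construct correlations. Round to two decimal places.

0.35

Between-construct mean = 1.74/9 = 0.1933.
Mean within-Con = 1.83/3 = 0.6100; mean within-Dep = 1.49/3 = 0.4967.
Geometric mean = √(0.6100 × 0.4967) = 0.5504.
HTMT = 0.1933 / 0.5504 = 0.35.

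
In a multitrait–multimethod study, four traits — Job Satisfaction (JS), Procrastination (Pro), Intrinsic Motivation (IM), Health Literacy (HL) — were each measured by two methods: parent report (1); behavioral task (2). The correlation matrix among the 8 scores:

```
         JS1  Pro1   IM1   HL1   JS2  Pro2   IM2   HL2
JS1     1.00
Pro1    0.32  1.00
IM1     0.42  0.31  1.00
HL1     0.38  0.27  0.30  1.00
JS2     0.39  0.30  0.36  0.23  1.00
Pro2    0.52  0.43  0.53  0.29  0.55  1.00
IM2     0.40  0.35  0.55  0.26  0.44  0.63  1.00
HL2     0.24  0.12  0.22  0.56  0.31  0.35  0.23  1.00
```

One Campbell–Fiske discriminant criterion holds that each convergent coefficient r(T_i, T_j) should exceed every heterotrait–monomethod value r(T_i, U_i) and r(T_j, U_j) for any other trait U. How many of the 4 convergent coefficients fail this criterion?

3

Each convergent coefficient versus the relevant comparison correlations:
JS (methods 1·2): 0.39 vs {0.32, 0.55, 0.42, 0.44, 0.38, 0.31} → fail.
Pro (methods 1·2): 0.43 vs {0.32, 0.55, 0.31, 0.63, 0.27, 0.35} → fail.
IM (methods 1·2): 0.55 vs {0.42, 0.44, 0.31, 0.63, 0.30, 0.23} → fail.
HL (methods 1·2): 0.56 vs {0.38, 0.31, 0.27, 0.35, 0.30, 0.23} → pass.
3 of 4 fail.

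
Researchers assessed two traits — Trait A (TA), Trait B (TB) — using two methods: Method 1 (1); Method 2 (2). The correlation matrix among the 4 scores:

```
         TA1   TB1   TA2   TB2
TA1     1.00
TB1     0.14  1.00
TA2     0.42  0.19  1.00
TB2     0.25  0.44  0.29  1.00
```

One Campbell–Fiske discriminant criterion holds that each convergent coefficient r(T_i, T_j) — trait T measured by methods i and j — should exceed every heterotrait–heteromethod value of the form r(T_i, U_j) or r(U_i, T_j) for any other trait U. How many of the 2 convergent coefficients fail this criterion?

Convergent coefficients and their comparison sets:
TA (methods 1·2): 0.42 vs {0.25, 0.19} → pass.
TB (methods 1·2): 0.44 vs {0.19, 0.25} → pass.
0 of 2 fail.

0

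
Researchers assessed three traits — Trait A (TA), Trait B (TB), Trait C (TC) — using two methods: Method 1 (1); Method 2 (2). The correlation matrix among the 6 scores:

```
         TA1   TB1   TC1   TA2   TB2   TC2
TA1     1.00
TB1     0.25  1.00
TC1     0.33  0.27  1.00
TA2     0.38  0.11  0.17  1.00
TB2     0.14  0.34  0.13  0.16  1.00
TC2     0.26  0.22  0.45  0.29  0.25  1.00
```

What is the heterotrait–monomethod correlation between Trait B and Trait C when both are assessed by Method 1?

Different traits, same method: r(TB1, TC1) = 0.27.

0.27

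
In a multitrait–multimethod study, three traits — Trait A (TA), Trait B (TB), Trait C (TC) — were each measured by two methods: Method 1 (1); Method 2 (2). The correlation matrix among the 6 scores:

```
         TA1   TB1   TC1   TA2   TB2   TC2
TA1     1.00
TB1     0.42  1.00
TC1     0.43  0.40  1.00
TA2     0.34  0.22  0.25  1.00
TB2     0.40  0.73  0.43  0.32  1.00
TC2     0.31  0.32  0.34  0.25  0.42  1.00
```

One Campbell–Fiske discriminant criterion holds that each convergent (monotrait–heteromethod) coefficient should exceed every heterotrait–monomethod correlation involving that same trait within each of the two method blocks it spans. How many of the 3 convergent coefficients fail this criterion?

2

Checking each validity diagonal entry against its comparison values:
TA (methods 1·2): 0.34 vs {0.42, 0.32, 0.43, 0.25} → fail.
TB (methods 1·2): 0.73 vs {0.42, 0.32, 0.40, 0.42} → pass.
TC (methods 1·2): 0.34 vs {0.43, 0.25, 0.40, 0.42} → fail.
2 of 3 fail.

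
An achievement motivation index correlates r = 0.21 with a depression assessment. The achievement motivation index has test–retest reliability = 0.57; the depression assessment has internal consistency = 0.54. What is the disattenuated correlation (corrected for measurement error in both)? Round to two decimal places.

0.38

r_true = r_obs / √(r_xx · r_yy) = 0.21 / √(0.57 × 0.54) = 0.21 / √0.3078 = 0.21 / 0.5548 ≈ 0.38.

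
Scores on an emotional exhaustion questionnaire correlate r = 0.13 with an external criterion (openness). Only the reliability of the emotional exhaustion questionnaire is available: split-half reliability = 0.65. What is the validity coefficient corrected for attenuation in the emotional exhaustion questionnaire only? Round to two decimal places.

0.16

Single correction: r_c = r_obs / √r_xx = 0.13 / √0.65 = 0.13 / 0.8062 ≈ 0.16.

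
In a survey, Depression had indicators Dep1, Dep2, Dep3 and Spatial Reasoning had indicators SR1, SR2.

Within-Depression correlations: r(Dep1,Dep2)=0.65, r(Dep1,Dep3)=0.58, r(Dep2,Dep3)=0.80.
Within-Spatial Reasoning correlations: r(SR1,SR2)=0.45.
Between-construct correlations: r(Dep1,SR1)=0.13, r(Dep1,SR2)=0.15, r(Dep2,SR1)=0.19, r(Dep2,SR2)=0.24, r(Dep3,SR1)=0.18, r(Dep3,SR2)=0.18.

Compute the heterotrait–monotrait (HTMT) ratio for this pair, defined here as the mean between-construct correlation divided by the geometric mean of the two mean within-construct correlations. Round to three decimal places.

Mean between = 1.07/6 = 0.1783.
Mean within-Dep = 2.03/3 = 0.6767; mean within-SR = 0.45/1 = 0.4500.
Geometric mean = √(0.6767 × 0.4500) = 0.5518.
HTMT = 0.1783 / 0.5518 = 0.323.

0.323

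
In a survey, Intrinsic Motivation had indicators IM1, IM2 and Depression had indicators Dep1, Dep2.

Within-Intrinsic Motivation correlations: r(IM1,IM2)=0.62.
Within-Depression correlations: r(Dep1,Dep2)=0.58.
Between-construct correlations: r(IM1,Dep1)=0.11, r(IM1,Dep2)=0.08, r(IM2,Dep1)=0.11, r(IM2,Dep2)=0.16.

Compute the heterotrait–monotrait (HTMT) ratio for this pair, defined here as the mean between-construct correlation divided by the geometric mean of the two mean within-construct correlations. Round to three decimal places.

0.192

Mean heterotrait r = 0.46/4 = 0.1150.
Mean within-IM = 0.62/1 = 0.6200; mean within-Dep = 0.58/1 = 0.5800.
Geometric mean = √(0.6200 × 0.5800) = 0.5997.
HTMT = 0.1150 / 0.5997 = 0.192.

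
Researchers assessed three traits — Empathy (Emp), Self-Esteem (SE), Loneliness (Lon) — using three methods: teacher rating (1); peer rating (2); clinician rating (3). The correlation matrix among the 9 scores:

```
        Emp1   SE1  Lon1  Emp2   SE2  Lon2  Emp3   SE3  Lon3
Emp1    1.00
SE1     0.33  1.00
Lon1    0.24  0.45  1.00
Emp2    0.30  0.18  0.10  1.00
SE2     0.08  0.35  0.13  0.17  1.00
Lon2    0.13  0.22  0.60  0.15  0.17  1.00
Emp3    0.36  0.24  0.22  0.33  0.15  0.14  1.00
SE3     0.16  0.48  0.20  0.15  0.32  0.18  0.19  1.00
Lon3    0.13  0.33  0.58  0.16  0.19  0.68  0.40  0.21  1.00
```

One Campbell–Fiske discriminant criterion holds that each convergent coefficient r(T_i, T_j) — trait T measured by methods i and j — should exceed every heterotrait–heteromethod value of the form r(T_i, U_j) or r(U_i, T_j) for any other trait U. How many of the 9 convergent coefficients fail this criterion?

Checking each validity diagonal entry against its comparison values:
Emp (methods 1·2): 0.30 vs {0.08, 0.18, 0.13, 0.10} → pass.
Emp (methods 1·3): 0.36 vs {0.16, 0.24, 0.13, 0.22} → pass.
Emp (methods 2·3): 0.33 vs {0.15, 0.15, 0.16, 0.14} → pass.
SE (methods 1·2): 0.35 vs {0.18, 0.08, 0.22, 0.13} → pass.
SE (methods 1·3): 0.48 vs {0.24, 0.16, 0.33, 0.20} → pass.
SE (methods 2·3): 0.32 vs {0.15, 0.15, 0.19, 0.18} → pass.
Lon (methods 1·2): 0.60 vs {0.10, 0.13, 0.13, 0.22} → pass.
Lon (methods 1·3): 0.58 vs {0.22, 0.13, 0.20, 0.33} → pass.
Lon (methods 2·3): 0.68 vs {0.14, 0.16, 0.18, 0.19} → pass.
0 of 9 fail.

0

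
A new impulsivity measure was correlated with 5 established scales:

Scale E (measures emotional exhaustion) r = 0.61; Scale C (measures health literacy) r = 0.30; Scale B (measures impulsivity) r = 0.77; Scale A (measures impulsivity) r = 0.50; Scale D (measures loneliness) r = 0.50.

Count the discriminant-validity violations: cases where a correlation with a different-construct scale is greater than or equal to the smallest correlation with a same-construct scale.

Convergent (same construct = impulsivity): Scale B, Scale A.
Smallest convergent = 0.50. Discriminant values: 0.61, 0.30, 0.50; count ≥ 0.50 → 2.

2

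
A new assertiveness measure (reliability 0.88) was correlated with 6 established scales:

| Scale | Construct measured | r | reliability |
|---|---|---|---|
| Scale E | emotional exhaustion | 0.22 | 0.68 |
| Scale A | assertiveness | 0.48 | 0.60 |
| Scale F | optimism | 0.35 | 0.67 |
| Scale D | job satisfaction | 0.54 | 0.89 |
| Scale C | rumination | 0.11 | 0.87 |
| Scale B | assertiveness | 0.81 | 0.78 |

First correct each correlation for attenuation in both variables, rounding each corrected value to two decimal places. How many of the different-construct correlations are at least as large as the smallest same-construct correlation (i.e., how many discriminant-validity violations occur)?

0

Disattenuated r (r / √(r_scale · r_new)):
  Scale E (disc): 0.22 / √(0.68·0.88) = 0.28
  Scale A (conv): 0.48 / √(0.60·0.88) = 0.66
  Scale F (disc): 0.35 / √(0.67·0.88) = 0.46
  Scale D (disc): 0.54 / √(0.89·0.88) = 0.61
  Scale C (disc): 0.11 / √(0.87·0.88) = 0.13
  Scale B (conv): 0.81 / √(0.78·0.88) = 0.98
Smallest convergent = 0.66. Discriminant values: 0.28, 0.46, 0.61, 0.13; count ≥ 0.66 → 0.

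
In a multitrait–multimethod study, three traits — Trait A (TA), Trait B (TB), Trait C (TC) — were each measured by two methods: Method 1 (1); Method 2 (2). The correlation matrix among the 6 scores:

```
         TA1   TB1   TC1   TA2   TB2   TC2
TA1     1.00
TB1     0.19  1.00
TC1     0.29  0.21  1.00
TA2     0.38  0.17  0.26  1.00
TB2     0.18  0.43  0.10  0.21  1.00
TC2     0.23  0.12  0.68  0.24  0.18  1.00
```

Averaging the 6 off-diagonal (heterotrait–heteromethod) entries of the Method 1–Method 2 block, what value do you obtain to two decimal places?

0.18

HTHM values (method 1 × method 2): 0.18, 0.23, 0.17, 0.12, 0.26, 0.10; mean = 1.06/6 = 0.18.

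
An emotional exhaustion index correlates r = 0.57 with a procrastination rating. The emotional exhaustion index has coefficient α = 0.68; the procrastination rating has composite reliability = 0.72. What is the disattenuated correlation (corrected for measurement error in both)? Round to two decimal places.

0.81

r_true = r_obs / √(r_xx · r_yy) = 0.57 / √(0.68 × 0.72) = 0.57 / √0.4896 = 0.57 / 0.6997 ≈ 0.81.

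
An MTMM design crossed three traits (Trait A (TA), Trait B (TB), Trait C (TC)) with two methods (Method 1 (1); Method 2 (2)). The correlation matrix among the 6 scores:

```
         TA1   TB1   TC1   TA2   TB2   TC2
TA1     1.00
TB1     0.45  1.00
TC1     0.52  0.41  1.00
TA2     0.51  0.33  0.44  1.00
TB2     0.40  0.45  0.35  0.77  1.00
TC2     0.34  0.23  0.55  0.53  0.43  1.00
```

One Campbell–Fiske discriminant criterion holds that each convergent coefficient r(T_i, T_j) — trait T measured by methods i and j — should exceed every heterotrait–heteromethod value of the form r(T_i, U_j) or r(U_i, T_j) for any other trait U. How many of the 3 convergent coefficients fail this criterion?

0

Checking each validity diagonal entry against its comparison values:
TA (methods 1·2): 0.51 vs {0.40, 0.33, 0.34, 0.44} → pass.
TB (methods 1·2): 0.45 vs {0.33, 0.40, 0.23, 0.35} → pass.
TC (methods 1·2): 0.55 vs {0.44, 0.34, 0.35, 0.23} → pass.
0 of 3 fail.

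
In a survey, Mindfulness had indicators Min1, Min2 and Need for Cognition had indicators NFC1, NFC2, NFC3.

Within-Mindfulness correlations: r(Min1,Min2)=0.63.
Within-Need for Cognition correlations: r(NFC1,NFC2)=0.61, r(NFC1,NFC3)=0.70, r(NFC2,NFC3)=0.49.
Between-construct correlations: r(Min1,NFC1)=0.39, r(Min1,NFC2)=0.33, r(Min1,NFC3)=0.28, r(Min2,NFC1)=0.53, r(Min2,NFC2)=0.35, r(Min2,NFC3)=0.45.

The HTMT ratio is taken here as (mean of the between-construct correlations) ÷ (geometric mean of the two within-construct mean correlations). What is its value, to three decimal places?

0.632

Mean heterotrait r = 2.33/6 = 0.3883.
Mean within-Min = 0.63/1 = 0.6300; mean within-NFC = 1.80/3 = 0.6000.
Geometric mean = √(0.6300 × 0.6000) = 0.6148.
HTMT = 0.3883 / 0.6148 = 0.632.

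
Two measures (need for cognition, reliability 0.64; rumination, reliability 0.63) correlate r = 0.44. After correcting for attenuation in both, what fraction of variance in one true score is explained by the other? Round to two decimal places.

0.48

Disattenuated r = 0.44 / √(0.64 × 0.63) = 0.44 / 0.6350 = 0.6929.
Shared true-score variance = 0.6929² = 0.4801 ≈ 0.48.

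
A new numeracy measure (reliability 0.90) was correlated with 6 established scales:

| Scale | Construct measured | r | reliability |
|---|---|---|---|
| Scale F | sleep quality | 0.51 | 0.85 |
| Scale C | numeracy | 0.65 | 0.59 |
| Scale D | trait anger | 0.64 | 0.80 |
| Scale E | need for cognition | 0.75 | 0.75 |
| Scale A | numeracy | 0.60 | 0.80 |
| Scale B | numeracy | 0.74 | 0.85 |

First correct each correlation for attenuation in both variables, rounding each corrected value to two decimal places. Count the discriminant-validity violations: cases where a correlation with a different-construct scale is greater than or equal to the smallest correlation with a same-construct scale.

Disattenuated r (r / √(r_scale · r_new)):
  Scale F (disc): 0.51 / √(0.85·0.90) = 0.58
  Scale C (conv): 0.65 / √(0.59·0.90) = 0.89
  Scale D (disc): 0.64 / √(0.80·0.90) = 0.75
  Scale E (disc): 0.75 / √(0.75·0.90) = 0.91
  Scale A (conv): 0.60 / √(0.80·0.90) = 0.71
  Scale B (conv): 0.74 / √(0.85·0.90) = 0.85
Smallest convergent = 0.71. Discriminant values: 0.58, 0.75, 0.91; count ≥ 0.71 → 2.

2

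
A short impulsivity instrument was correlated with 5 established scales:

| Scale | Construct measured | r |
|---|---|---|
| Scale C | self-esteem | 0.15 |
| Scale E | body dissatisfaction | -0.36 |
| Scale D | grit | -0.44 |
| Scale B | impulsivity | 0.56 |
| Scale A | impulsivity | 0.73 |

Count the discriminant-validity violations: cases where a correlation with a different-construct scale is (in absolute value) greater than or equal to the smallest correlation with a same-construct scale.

0

Convergent (same construct = impulsivity): Scale B, Scale A.
Smallest convergent = 0.56. Discriminant |r|: 0.15, 0.36, 0.44; count ≥ 0.56 → 0.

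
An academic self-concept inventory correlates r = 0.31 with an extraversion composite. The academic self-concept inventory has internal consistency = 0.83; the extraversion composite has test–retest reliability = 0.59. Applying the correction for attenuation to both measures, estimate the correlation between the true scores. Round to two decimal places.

r_true = r_obs / √(r_xx · r_yy) = 0.31 / √(0.83 × 0.59) = 0.31 / √0.4897 = 0.31 / 0.6998 ≈ 0.44.

0.44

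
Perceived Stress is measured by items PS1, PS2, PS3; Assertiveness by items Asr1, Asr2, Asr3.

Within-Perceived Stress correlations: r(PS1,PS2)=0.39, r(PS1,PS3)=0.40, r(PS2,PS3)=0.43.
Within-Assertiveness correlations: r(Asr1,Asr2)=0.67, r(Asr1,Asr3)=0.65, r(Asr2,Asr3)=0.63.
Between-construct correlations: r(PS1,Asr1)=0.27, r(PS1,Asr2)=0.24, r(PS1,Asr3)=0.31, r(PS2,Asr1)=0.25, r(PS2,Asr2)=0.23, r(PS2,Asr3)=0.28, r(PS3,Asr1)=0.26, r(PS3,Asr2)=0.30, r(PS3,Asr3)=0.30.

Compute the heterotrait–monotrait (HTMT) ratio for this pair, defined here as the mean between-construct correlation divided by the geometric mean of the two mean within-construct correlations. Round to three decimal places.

0.527

Mean heterotrait r = 2.44/9 = 0.2711.
Mean within-PS = 1.22/3 = 0.4067; mean within-Asr = 1.95/3 = 0.6500.
Geometric mean = √(0.4067 × 0.6500) = 0.5142.
HTMT = 0.2711 / 0.5142 = 0.527.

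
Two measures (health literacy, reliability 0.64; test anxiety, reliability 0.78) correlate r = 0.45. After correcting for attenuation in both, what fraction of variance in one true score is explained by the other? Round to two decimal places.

Disattenuated r = 0.45 / √(0.64 × 0.78) = 0.45 / 0.7065 = 0.6369.
Shared true-score variance = 0.6369² = 0.4056 ≈ 0.41.

0.41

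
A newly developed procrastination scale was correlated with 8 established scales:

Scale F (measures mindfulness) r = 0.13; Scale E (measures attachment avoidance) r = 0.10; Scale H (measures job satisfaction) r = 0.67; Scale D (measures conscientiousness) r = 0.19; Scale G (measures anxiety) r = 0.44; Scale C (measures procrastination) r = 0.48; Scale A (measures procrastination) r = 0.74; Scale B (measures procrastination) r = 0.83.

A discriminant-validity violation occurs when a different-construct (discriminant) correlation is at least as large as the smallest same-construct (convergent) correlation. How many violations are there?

1

Convergent (same construct = procrastination): Scale C, Scale A, Scale B.
Smallest convergent = 0.48. Discriminant values: 0.13, 0.10, 0.67, 0.19, 0.44; count ≥ 0.48 → 1.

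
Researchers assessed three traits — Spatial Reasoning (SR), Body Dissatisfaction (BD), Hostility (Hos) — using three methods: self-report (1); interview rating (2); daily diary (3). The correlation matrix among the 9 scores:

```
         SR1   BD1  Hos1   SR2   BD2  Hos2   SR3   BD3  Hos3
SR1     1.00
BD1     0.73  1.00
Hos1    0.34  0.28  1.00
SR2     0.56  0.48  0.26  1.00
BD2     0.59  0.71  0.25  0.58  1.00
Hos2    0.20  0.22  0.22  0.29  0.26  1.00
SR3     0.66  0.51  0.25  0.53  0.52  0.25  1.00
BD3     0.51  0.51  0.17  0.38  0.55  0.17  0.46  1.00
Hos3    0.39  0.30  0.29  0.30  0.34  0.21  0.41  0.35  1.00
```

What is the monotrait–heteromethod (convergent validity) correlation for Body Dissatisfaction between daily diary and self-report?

0.51

Same trait (BD), different methods: r(BD3, BD1) = 0.51.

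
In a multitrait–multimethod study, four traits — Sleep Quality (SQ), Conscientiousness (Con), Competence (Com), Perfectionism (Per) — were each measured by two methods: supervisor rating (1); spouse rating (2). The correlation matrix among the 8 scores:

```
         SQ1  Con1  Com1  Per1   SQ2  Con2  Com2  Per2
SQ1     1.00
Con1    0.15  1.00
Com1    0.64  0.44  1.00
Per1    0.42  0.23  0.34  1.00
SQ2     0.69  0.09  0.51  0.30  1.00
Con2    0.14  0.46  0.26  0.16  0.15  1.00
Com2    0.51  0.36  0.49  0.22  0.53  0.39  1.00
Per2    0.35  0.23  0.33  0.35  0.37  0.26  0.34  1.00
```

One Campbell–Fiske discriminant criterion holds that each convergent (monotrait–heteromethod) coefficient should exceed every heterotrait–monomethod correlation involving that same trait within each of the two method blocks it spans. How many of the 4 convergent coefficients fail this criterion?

2

Each convergent coefficient versus the relevant comparison correlations:
SQ (methods 1·2): 0.69 vs {0.15, 0.15, 0.64, 0.53, 0.42, 0.37} → pass.
Con (methods 1·2): 0.46 vs {0.15, 0.15, 0.44, 0.39, 0.23, 0.26} → pass.
Com (methods 1·2): 0.49 vs {0.64, 0.53, 0.44, 0.39, 0.34, 0.34} → fail.
Per (methods 1·2): 0.35 vs {0.42, 0.37, 0.23, 0.26, 0.34, 0.34} → fail.
2 of 4 fail.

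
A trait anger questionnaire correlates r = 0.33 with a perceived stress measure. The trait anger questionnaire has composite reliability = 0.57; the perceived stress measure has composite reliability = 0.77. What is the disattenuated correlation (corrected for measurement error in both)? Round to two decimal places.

r_true = r_obs / √(r_xx · r_yy) = 0.33 / √(0.57 × 0.77) = 0.33 / √0.4389 = 0.33 / 0.6625 ≈ 0.50.

0.50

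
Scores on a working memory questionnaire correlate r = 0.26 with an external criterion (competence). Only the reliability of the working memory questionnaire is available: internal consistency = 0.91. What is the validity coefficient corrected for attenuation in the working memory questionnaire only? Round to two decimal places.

Single correction: r_c = r_obs / √r_xx = 0.26 / √0.91 = 0.26 / 0.9539 ≈ 0.27.

0.27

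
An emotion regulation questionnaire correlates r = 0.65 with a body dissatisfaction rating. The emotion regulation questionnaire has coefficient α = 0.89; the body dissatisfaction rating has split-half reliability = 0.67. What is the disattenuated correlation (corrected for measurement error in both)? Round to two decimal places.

0.84

r_true = r_obs / √(r_xx · r_yy) = 0.65 / √(0.89 × 0.67) = 0.65 / √0.5963 = 0.65 / 0.7722 ≈ 0.84.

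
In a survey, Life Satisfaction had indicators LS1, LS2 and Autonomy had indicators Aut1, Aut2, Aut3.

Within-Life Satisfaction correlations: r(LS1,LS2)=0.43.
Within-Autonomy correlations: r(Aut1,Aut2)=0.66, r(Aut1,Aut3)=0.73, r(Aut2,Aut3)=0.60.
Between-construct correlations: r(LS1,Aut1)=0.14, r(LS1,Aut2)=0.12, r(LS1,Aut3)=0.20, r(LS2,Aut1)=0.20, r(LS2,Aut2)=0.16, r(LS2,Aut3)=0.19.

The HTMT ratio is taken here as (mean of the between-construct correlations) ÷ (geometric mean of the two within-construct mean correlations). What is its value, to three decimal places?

0.315

Mean between = 1.01/6 = 0.1683.
Mean within-LS = 0.43/1 = 0.4300; mean within-Aut = 1.99/3 = 0.6633.
Geometric mean = √(0.4300 × 0.6633) = 0.5341.
HTMT = 0.1683 / 0.5341 = 0.315.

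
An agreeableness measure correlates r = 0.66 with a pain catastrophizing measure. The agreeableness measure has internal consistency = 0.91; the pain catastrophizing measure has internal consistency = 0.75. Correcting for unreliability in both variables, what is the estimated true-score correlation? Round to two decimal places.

r_true = r_obs / √(r_xx · r_yy) = 0.66 / √(0.91 × 0.75) = 0.66 / √0.6825 = 0.66 / 0.8261 ≈ 0.80.

0.80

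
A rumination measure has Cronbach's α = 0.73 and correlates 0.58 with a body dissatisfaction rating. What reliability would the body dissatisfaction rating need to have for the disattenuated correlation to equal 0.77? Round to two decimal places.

r_true = r_obs / √(r_xx · r_yy) ⇒ 0.77 = 0.58 / √(0.73 · r_yy).
√(0.73 · r_yy) = 0.58 / 0.77 = 0.7532; 0.73 · r_yy = 0.5673; r_yy = 0.5673 / 0.73 ≈ 0.78.

0.78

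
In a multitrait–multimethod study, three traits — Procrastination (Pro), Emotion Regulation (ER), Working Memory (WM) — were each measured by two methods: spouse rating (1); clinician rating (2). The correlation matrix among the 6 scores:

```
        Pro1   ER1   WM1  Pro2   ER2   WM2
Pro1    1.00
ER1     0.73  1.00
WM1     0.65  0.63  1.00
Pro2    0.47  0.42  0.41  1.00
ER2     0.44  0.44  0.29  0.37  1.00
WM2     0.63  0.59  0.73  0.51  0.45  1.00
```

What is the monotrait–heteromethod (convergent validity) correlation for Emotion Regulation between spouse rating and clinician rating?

Same trait (ER), different methods: r(ER1, ER2) = 0.44.

0.44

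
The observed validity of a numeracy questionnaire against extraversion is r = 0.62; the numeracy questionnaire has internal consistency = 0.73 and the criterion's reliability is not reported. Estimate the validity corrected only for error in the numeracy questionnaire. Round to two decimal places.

Single correction: r_c = r_obs / √r_xx = 0.62 / √0.73 = 0.62 / 0.8544 ≈ 0.73.

0.73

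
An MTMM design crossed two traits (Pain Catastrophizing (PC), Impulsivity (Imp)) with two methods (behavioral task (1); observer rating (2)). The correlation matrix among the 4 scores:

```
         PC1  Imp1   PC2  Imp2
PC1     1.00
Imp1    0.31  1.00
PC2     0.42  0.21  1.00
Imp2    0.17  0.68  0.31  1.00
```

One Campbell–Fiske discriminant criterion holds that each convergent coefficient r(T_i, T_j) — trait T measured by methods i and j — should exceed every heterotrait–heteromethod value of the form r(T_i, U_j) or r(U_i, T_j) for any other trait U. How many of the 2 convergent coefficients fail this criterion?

0

Each convergent coefficient versus the relevant comparison correlations:
PC (methods 1·2): 0.42 vs {0.17, 0.21} → pass.
Imp (methods 1·2): 0.68 vs {0.21, 0.17} → pass.
0 of 2 fail.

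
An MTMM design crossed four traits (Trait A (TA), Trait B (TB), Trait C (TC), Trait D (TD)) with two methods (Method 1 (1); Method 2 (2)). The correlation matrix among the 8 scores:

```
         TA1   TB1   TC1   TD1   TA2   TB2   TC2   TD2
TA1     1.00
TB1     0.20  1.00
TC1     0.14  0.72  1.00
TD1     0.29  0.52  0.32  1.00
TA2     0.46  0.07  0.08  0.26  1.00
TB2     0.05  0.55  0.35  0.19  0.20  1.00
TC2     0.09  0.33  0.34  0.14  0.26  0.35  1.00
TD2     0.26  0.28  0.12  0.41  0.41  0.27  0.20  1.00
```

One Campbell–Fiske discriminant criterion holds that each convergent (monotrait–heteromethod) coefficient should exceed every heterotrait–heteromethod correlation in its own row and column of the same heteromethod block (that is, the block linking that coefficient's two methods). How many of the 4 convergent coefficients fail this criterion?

Convergent coefficients and their comparison sets:
TA (methods 1·2): 0.46 vs {0.05, 0.07, 0.09, 0.08, 0.26, 0.26} → pass.
TB (methods 1·2): 0.55 vs {0.07, 0.05, 0.33, 0.35, 0.28, 0.19} → pass.
TC (methods 1·2): 0.34 vs {0.08, 0.09, 0.35, 0.33, 0.12, 0.14} → fail.
TD (methods 1·2): 0.41 vs {0.26, 0.26, 0.19, 0.28, 0.14, 0.12} → pass.
1 of 4 fail.

1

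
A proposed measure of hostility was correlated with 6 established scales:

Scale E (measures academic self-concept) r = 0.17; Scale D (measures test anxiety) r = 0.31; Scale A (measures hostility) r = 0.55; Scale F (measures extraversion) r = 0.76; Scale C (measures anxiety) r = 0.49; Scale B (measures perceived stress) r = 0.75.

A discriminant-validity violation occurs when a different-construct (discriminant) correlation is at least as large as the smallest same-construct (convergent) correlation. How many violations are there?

Convergent (same construct = hostility): Scale A.
Smallest convergent = 0.55. Discriminant values: 0.17, 0.31, 0.76, 0.49, 0.75; count ≥ 0.55 → 2.

2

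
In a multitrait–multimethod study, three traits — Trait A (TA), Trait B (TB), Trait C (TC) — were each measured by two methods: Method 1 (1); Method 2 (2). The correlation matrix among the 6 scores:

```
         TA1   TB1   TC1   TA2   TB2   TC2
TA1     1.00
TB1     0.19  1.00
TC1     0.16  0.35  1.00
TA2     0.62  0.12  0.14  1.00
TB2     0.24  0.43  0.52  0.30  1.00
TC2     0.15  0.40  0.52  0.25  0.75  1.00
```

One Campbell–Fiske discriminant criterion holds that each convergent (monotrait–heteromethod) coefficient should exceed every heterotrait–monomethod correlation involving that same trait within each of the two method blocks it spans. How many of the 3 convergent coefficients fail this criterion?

Each convergent coefficient versus the relevant comparison correlations:
TA (methods 1·2): 0.62 vs {0.19, 0.30, 0.16, 0.25} → pass.
TB (methods 1·2): 0.43 vs {0.19, 0.30, 0.35, 0.75} → fail.
TC (methods 1·2): 0.52 vs {0.16, 0.25, 0.35, 0.75} → fail.
2 of 3 fail.

2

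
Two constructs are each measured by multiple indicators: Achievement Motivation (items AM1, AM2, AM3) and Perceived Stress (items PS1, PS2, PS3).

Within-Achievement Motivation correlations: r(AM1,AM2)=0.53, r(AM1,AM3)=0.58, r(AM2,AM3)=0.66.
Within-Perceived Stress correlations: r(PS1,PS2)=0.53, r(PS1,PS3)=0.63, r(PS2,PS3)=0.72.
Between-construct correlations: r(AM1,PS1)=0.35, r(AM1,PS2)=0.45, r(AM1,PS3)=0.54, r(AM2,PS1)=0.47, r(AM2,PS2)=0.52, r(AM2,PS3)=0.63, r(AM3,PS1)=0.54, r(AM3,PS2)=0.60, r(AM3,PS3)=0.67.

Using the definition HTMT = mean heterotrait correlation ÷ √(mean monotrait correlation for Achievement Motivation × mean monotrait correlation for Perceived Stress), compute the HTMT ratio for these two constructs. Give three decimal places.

Between-construct mean = 4.77/9 = 0.5300.
Mean within-AM = 1.77/3 = 0.5900; mean within-PS = 1.88/3 = 0.6267.
Geometric mean = √(0.5900 × 0.6267) = 0.6081.
HTMT = 0.5300 / 0.6081 = 0.872.

0.872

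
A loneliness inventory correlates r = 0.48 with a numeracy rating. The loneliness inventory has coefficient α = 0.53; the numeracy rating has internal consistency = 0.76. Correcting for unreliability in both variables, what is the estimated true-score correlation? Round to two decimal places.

0.76

r_true = r_obs / √(r_xx · r_yy) = 0.48 / √(0.53 × 0.76) = 0.48 / √0.4028 = 0.48 / 0.6347 ≈ 0.76.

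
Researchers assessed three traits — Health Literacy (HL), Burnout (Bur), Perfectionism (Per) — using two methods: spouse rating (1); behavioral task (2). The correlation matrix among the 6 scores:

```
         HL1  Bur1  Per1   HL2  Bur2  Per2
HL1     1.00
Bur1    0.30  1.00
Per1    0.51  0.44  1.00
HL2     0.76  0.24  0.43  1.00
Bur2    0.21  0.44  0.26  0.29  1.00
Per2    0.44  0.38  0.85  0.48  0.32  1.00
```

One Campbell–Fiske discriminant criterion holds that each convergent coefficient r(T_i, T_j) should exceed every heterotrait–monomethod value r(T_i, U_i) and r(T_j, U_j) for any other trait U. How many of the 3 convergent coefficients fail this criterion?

1

Checking each validity diagonal entry against its comparison values:
HL (methods 1·2): 0.76 vs {0.30, 0.29, 0.51, 0.48} → pass.
Bur (methods 1·2): 0.44 vs {0.30, 0.29, 0.44, 0.32} → fail.
Per (methods 1·2): 0.85 vs {0.51, 0.48, 0.44, 0.32} → pass.
1 of 3 fail.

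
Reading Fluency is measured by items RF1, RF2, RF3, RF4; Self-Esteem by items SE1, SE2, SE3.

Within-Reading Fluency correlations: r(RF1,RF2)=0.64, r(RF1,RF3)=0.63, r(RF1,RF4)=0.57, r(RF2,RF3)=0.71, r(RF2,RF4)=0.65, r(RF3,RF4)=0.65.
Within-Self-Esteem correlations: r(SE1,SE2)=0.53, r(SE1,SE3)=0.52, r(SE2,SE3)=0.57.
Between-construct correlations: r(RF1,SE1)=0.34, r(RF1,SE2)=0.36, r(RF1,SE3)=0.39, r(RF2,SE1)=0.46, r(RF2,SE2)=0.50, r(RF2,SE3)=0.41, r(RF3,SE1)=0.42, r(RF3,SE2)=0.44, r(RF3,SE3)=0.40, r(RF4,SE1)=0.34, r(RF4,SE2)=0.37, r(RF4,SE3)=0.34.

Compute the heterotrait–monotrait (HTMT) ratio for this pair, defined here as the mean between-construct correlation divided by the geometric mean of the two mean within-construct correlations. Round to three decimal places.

0.675

Mean between = 4.77/12 = 0.3975.
Mean within-RF = 3.85/6 = 0.6417; mean within-SE = 1.62/3 = 0.5400.
Geometric mean = √(0.6417 × 0.5400) = 0.5887.
HTMT = 0.3975 / 0.5887 = 0.675.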